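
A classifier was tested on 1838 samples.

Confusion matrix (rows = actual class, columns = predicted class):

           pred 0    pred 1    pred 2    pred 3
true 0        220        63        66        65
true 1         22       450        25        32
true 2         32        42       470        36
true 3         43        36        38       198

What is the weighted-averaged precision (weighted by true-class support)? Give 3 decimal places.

Per-class precision (TP/(TP+FP)):
  0: TP=220, FP=22+32+43=97 → 220/317 = 0.6940
  1: TP=450, FP=63+42+36=141 → 450/591 = 0.7614
  2: TP=470, FP=66+25+38=129 → 470/599 = 0.7846
  3: TP=198, FP=65+32+36=133 → 198/331 = 0.5982
Weighted-precision = Σ (supportᵢ/N)·precisionᵢ with N=1838: (414/1838)·0.6940 + (529/1838)·0.7614 + (580/1838)·0.7846 + (315/1838)·0.5982 = 0.726

0.726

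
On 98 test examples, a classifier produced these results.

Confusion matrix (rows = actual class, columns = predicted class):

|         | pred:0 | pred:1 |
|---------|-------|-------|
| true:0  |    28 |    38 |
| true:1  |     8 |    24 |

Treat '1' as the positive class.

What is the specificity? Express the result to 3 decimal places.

0.424

Specificity = TN/(TN+FP) = 28/(28+38) = 0.424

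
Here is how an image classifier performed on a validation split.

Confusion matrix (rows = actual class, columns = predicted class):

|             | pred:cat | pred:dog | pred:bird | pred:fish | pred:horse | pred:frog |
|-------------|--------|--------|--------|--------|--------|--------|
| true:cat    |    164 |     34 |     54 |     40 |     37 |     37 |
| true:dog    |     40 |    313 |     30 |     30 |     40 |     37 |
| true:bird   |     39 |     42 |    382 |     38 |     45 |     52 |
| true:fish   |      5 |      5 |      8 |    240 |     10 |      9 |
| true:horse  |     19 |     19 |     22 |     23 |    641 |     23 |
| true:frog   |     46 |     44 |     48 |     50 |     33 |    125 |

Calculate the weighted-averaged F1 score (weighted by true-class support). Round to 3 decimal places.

0.653

Per-class F1 score (2·TP/(2·TP+FP+FN)):
  cat: TP=164, FP=40+39+5+19+46=149, FN=34+54+40+37+37=202 → 328/679 = 0.4831
  dog: TP=313, FP=34+42+5+19+44=144, FN=40+30+30+40+37=177 → 626/947 = 0.6610
  bird: TP=382, FP=54+30+8+22+48=162, FN=39+42+38+45+52=216 → 764/1142 = 0.6690
  fish: TP=240, FP=40+30+38+23+50=181, FN=5+5+8+10+9=37 → 480/698 = 0.6877
  horse: TP=641, FP=37+40+45+10+33=165, FN=19+19+22+23+23=106 → 1282/1553 = 0.8255
  frog: TP=125, FP=37+37+52+9+23=158, FN=46+44+48+50+33=221 → 250/629 = 0.3975
Weighted-F1 score = Σ (supportᵢ/N)·F1 scoreᵢ with N=2824: (366/2824)·0.4831 + (490/2824)·0.6610 + (598/2824)·0.6690 + (277/2824)·0.6877 + (747/2824)·0.8255 + (346/2824)·0.3975 = 0.653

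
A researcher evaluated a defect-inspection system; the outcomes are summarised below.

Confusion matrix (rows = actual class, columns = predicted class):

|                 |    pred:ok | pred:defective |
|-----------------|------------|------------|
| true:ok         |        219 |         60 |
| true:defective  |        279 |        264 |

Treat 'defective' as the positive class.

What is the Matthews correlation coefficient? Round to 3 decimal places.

MCC = (TP·TN − FP·FN) / √((TP+FP)(TP+FN)(TN+FP)(TN+FN))
Numerator = 264·219 − 60·279 = 41076
Denominator = √(324·543·279·498) = √24444343944 = 156346.8706
MCC = 41076 / 156346.8706 = 0.263

0.263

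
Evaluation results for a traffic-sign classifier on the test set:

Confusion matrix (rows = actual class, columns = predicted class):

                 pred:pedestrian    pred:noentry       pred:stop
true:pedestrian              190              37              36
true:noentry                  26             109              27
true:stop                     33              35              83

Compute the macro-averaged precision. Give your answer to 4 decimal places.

0.6446

Per-class precision (TP/(TP+FP)):
  pedestrian: TP=190, FP=26+33=59 → 190/249 = 0.76305
  noentry: TP=109, FP=37+35=72 → 109/181 = 0.60221
  stop: TP=83, FP=36+27=63 → 83/146 = 0.56849
Macro-precision = mean = (0.76305 + 0.60221 + 0.56849) / 3 = 0.6446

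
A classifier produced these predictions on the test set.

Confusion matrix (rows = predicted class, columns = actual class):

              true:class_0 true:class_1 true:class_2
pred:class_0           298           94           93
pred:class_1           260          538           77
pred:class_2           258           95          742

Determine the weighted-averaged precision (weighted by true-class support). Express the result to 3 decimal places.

Per-class precision (TP/(TP+FP)):
  class_0: TP=298, FP=94+93=187 → 298/485 = 0.6144
  class_1: TP=538, FP=260+77=337 → 538/875 = 0.6149
  class_2: TP=742, FP=258+95=353 → 742/1095 = 0.6776
Weighted-precision = Σ (supportᵢ/N)·precisionᵢ with N=2455: (816/2455)·0.6144 + (727/2455)·0.6149 + (912/2455)·0.6776 = 0.638

0.638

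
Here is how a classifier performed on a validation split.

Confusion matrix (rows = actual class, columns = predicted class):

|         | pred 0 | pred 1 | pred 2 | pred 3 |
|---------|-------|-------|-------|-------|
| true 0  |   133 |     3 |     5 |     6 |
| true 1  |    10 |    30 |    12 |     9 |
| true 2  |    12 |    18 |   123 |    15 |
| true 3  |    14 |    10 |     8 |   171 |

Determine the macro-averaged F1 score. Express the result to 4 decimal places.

0.7396

Per-class F1 score (2·TP/(2·TP+FP+FN)):
  0: TP=133, FP=10+12+14=36, FN=3+5+6=14 → 266/316 = 0.84177
  1: TP=30, FP=3+18+10=31, FN=10+12+9=31 → 60/122 = 0.49180
  2: TP=123, FP=5+12+8=25, FN=12+18+15=45 → 246/316 = 0.77848
  3: TP=171, FP=6+9+15=30, FN=14+10+8=32 → 342/404 = 0.84653
Macro-F1 score = mean = (0.84177 + 0.49180 + 0.77848 + 0.84653) / 4 = 0.7396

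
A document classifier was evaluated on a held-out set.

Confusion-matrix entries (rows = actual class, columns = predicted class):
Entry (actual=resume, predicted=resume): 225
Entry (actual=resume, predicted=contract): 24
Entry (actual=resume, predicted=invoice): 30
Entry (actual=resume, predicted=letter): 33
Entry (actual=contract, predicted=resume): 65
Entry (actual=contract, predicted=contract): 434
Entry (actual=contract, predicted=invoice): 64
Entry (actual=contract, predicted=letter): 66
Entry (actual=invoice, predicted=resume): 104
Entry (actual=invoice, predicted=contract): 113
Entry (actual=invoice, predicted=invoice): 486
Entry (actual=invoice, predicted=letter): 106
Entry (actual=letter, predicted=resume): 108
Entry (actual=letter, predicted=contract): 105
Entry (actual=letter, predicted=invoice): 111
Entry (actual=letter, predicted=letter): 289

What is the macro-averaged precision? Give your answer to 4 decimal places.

0.5946

Per-class precision (TP/(TP+FP)):
  resume: TP=225, FP=65+104+108=277 → 225/502 = 0.44821
  contract: TP=434, FP=24+113+105=242 → 434/676 = 0.64201
  invoice: TP=486, FP=30+64+111=205 → 486/691 = 0.70333
  letter: TP=289, FP=33+66+106=205 → 289/494 = 0.58502
Macro-precision = mean = (0.44821 + 0.64201 + 0.70333 + 0.58502) / 4 = 0.5946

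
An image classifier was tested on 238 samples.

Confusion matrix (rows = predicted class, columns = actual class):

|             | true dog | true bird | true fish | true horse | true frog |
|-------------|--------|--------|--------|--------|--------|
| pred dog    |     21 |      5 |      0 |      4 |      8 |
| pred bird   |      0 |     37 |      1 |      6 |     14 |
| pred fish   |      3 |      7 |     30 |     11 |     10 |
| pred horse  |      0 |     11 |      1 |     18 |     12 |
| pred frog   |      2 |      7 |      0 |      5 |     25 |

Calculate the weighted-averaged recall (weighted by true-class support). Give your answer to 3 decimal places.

0.550

Per-class recall (TP/(TP+FN)):
  dog: TP=21, FN=0+3+0+2=5 → 21/26 = 0.8077
  bird: TP=37, FN=5+7+11+7=30 → 37/67 = 0.5522
  fish: TP=30, FN=0+1+1+0=2 → 30/32 = 0.9375
  horse: TP=18, FN=4+6+11+5=26 → 18/44 = 0.4091
  frog: TP=25, FN=8+14+10+12=44 → 25/69 = 0.3623
Weighted-recall = Σ (supportᵢ/N)·recallᵢ with N=238: (26/238)·0.8077 + (67/238)·0.5522 + (32/238)·0.9375 + (44/238)·0.4091 + (69/238)·0.3623 = 0.550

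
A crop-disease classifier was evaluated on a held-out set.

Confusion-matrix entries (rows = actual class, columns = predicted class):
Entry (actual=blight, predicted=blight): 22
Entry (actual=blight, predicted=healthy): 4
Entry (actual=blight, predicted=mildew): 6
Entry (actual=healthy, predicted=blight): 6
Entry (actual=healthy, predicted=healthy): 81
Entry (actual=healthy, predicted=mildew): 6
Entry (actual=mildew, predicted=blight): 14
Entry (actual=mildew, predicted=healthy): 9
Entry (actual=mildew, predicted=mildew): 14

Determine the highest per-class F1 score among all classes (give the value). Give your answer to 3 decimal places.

Per-class F1 score (2·TP/(2·TP+FP+FN)):
  blight: TP=22, FP=6+14=20, FN=4+6=10 → 44/74 = 0.5946
  healthy: TP=81, FP=4+9=13, FN=6+6=12 → 162/187 = 0.8663
  mildew: TP=14, FP=6+6=12, FN=14+9=23 → 28/63 = 0.4444
Highest is class 'healthy' with F1 score = 0.866.

0.866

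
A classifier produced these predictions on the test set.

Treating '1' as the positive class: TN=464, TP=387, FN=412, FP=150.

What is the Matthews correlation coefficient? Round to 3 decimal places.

0.245

MCC = (TP·TN − FP·FN) / √((TP+FP)(TP+FN)(TN+FP)(TN+FN))
Numerator = 387·464 − 150·412 = 117768
Denominator = √(537·799·614·876) = √230777541432 = 480393.1113
MCC = 117768 / 480393.1113 = 0.245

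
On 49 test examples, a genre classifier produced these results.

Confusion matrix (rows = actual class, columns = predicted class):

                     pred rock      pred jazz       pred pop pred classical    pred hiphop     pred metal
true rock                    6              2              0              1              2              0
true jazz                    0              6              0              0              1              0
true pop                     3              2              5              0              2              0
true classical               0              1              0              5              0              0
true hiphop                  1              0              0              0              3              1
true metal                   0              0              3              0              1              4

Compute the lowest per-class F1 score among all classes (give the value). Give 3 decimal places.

0.429

Per-class F1 score (2·TP/(2·TP+FP+FN)):
  rock: TP=6, FP=0+3+0+1+0=4, FN=2+0+1+2+0=5 → 12/21 = 0.5714
  jazz: TP=6, FP=2+2+1+0+0=5, FN=0+0+0+1+0=1 → 12/18 = 0.6667
  pop: TP=5, FP=0+0+0+0+3=3, FN=3+2+0+2+0=7 → 10/20 = 0.5000
  classical: TP=5, FP=1+0+0+0+0=1, FN=0+1+0+0+0=1 → 10/12 = 0.8333
  hiphop: TP=3, FP=2+1+2+0+1=6, FN=1+0+0+0+1=2 → 6/14 = 0.4286
  metal: TP=4, FP=0+0+0+0+1=1, FN=0+0+3+0+1=4 → 8/13 = 0.6154
Lowest is class 'hiphop' with F1 score = 0.429.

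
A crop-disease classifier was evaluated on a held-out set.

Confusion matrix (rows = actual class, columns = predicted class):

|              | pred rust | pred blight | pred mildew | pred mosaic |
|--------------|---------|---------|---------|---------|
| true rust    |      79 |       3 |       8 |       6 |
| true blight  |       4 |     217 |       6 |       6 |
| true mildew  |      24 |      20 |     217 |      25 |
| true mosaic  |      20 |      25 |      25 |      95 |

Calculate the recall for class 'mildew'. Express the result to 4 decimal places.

One-vs-rest for 'mildew': TP = diagonal; FP = other classes predicted 'mildew'; FN = 'mildew' predicted as other.
recall = TP/(TP+FN).
mildew: TP=217, FN=24+20+25=69 → 217/286 = 0.75874

0.7587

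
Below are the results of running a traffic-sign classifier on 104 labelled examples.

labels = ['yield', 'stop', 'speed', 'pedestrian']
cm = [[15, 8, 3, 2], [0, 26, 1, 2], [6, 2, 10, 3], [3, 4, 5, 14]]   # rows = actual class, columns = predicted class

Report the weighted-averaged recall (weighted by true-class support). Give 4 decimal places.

0.6250

Per-class recall (TP/(TP+FN)):
  yield: TP=15, FN=8+3+2=13 → 15/28 = 0.53571
  stop: TP=26, FN=0+1+2=3 → 26/29 = 0.89655
  speed: TP=10, FN=6+2+3=11 → 10/21 = 0.47619
  pedestrian: TP=14, FN=3+4+5=12 → 14/26 = 0.53846
Weighted-recall = Σ (supportᵢ/N)·recallᵢ with N=104: (28/104)·0.53571 + (29/104)·0.89655 + (21/104)·0.47619 + (26/104)·0.53846 = 0.6250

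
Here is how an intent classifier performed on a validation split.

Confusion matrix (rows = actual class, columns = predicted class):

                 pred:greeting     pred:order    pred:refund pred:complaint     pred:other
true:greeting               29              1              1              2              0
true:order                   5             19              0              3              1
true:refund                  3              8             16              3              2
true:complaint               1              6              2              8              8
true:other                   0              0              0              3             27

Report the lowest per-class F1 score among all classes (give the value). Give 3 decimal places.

Per-class F1 score (2·TP/(2·TP+FP+FN)):
  greeting: TP=29, FP=5+3+1+0=9, FN=1+1+2+0=4 → 58/71 = 0.8169
  order: TP=19, FP=1+8+6+0=15, FN=5+0+3+1=9 → 38/62 = 0.6129
  refund: TP=16, FP=1+0+2+0=3, FN=3+8+3+2=16 → 32/51 = 0.6275
  complaint: TP=8, FP=2+3+3+3=11, FN=1+6+2+8=17 → 16/44 = 0.3636
  other: TP=27, FP=0+1+2+8=11, FN=0+0+0+3=3 → 54/68 = 0.7941
Lowest is class 'complaint' with F1 score = 0.364.

0.364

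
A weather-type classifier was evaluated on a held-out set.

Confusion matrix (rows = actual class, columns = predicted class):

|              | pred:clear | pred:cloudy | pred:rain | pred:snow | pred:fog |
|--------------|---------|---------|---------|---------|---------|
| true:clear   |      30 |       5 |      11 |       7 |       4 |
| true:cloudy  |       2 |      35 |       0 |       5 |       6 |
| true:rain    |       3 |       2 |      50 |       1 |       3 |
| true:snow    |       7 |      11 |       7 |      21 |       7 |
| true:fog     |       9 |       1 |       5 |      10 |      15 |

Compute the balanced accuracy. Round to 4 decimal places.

Balanced accuracy = mean of per-class recall.
  clear: recall = 30/57 = 0.52632
  cloudy: recall = 35/48 = 0.72917
  rain: recall = 50/59 = 0.84746
  snow: recall = 21/53 = 0.39623
  fog: recall = 15/40 = 0.37500
Mean = (0.52632 + 0.72917 + 0.84746 + 0.39623 + 0.37500) / 5 = 0.5748

0.5748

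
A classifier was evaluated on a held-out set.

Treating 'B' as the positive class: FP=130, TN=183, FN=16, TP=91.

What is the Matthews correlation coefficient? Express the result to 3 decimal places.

0.380

MCC = (TP·TN − FP·FN) / √((TP+FP)(TP+FN)(TN+FP)(TN+FN))
Numerator = 91·183 − 130·16 = 14573
Denominator = √(221·107·313·199) = √1472900689 = 38378.3883
MCC = 14573 / 38378.3883 = 0.380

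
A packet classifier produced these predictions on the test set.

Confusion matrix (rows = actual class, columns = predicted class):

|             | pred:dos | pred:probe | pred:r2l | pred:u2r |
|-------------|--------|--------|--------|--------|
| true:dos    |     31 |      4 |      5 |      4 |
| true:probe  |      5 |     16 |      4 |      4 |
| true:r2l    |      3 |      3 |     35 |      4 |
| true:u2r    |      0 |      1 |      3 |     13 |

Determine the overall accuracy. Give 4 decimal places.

Accuracy = trace / total = (31+16+35+13=95) / 135 = 95/135 = 0.7037

0.7037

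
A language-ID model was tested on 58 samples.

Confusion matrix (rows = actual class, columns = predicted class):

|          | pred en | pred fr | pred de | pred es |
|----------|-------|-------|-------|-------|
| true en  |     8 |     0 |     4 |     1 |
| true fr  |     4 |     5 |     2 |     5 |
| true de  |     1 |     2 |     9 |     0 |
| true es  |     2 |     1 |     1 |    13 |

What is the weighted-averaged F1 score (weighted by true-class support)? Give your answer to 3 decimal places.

Per-class F1 score (2·TP/(2·TP+FP+FN)):
  en: TP=8, FP=4+1+2=7, FN=0+4+1=5 → 16/28 = 0.5714
  fr: TP=5, FP=0+2+1=3, FN=4+2+5=11 → 10/24 = 0.4167
  de: TP=9, FP=4+2+1=7, FN=1+2+0=3 → 18/28 = 0.6429
  es: TP=13, FP=1+5+0=6, FN=2+1+1=4 → 26/36 = 0.7222
Weighted-F1 score = Σ (supportᵢ/N)·F1 scoreᵢ with N=58: (13/58)·0.5714 + (16/58)·0.4167 + (12/58)·0.6429 + (17/58)·0.7222 = 0.588

0.588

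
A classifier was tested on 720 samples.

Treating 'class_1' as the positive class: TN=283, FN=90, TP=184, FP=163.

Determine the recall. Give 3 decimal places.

0.672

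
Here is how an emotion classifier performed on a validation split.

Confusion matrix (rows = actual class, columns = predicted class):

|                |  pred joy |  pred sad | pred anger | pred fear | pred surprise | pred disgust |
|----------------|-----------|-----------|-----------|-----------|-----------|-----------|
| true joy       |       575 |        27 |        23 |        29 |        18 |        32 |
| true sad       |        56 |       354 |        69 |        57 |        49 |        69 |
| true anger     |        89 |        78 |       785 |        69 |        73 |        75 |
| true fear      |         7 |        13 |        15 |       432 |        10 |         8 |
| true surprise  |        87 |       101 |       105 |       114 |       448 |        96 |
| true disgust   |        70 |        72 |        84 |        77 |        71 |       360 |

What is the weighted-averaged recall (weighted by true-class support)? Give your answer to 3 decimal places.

Per-class recall (TP/(TP+FN)):
  joy: TP=575, FN=27+23+29+18+32=129 → 575/704 = 0.8168
  sad: TP=354, FN=56+69+57+49+69=300 → 354/654 = 0.5413
  anger: TP=785, FN=89+78+69+73+75=384 → 785/1169 = 0.6715
  fear: TP=432, FN=7+13+15+10+8=53 → 432/485 = 0.8907
  surprise: TP=448, FN=87+101+105+114+96=503 → 448/951 = 0.4711
  disgust: TP=360, FN=70+72+84+77+71=374 → 360/734 = 0.4905
Weighted-recall = Σ (supportᵢ/N)·recallᵢ with N=4697: (704/4697)·0.8168 + (654/4697)·0.5413 + (1169/4697)·0.6715 + (485/4697)·0.8907 + (951/4697)·0.4711 + (734/4697)·0.4905 = 0.629

0.629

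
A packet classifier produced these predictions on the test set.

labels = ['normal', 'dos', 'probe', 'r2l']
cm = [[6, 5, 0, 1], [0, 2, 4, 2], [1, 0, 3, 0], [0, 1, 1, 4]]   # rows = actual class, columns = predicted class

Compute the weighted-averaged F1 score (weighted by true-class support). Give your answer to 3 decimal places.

0.509

Per-class F1 score (2·TP/(2·TP+FP+FN)):
  normal: TP=6, FP=0+1+0=1, FN=5+0+1=6 → 12/19 = 0.6316
  dos: TP=2, FP=5+0+1=6, FN=0+4+2=6 → 4/16 = 0.2500
  probe: TP=3, FP=0+4+1=5, FN=1+0+0=1 → 6/12 = 0.5000
  r2l: TP=4, FP=1+2+0=3, FN=0+1+1=2 → 8/13 = 0.6154
Weighted-F1 score = Σ (supportᵢ/N)·F1 scoreᵢ with N=30: (12/30)·0.6316 + (8/30)·0.2500 + (4/30)·0.5000 + (6/30)·0.6154 = 0.509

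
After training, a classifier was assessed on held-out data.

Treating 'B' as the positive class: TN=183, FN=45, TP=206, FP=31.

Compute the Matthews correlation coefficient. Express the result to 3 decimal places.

MCC = (TP·TN − FP·FN) / √((TP+FP)(TP+FN)(TN+FP)(TN+FN))
Numerator = 206·183 − 31·45 = 36303
Denominator = √(237·251·214·228) = √2902489704 = 53874.7594
MCC = 36303 / 53874.7594 = 0.674

0.674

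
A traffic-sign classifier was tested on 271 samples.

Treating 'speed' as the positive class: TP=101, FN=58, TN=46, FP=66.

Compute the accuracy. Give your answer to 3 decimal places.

0.542

Accuracy = (TP+TN)/N = (101+46)/271 = 0.542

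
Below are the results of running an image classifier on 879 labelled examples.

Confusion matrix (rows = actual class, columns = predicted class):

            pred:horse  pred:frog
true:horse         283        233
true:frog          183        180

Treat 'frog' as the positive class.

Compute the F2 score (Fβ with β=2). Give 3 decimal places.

Fβ = (1+β²)·TP / ((1+β²)·TP + β²·FN + FP), with β²=4
= 5·180 / (5·180 + 4·183 + 233) = 0.483

0.483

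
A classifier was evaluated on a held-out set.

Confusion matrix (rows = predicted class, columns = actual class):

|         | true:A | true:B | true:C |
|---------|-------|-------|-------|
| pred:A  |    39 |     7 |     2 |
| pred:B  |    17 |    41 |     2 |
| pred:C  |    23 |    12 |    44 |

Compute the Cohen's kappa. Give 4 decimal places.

0.5047

Observed agreement pₒ = trace/N = 124/187 = 0.66310
Expected agreement pₑ = Σ (rowᵢ·colᵢ)/N² = (79·48 + 60·60 + 48·79)/187² = 0.31983
κ = (pₒ − pₑ)/(1 − pₑ) = (0.66310 − 0.31983)/(1 − 0.31983) = 0.5047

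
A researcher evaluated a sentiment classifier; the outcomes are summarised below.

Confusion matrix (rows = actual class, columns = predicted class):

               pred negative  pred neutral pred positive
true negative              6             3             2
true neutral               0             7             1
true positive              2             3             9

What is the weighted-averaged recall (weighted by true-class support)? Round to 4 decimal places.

Per-class recall (TP/(TP+FN)):
  negative: TP=6, FN=3+2=5 → 6/11 = 0.54545
  neutral: TP=7, FN=0+1=1 → 7/8 = 0.87500
  positive: TP=9, FN=2+3=5 → 9/14 = 0.64286
Weighted-recall = Σ (supportᵢ/N)·recallᵢ with N=33: (11/33)·0.54545 + (8/33)·0.87500 + (14/33)·0.64286 = 0.6667

0.6667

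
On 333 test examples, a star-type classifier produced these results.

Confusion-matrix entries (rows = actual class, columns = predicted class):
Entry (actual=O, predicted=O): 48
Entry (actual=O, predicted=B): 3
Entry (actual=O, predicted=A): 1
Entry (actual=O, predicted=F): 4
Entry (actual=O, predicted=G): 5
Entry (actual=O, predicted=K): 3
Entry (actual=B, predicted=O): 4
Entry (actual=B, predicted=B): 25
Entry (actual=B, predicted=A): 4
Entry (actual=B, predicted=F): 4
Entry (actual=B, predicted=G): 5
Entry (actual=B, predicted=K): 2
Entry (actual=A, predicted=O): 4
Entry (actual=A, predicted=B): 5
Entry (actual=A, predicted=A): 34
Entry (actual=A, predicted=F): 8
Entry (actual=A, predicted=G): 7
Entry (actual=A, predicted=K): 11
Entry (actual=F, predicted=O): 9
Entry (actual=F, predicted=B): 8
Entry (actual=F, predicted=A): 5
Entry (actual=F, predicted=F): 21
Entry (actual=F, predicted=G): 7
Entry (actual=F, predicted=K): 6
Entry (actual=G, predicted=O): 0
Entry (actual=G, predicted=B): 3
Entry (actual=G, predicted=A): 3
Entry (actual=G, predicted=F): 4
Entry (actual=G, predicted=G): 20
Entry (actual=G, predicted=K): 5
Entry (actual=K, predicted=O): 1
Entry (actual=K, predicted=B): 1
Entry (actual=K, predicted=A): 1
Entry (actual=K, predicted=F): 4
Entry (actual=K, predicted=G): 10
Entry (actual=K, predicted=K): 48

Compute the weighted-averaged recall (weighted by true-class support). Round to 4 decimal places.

Per-class recall (TP/(TP+FN)):
  O: TP=48, FN=3+1+4+5+3=16 → 48/64 = 0.75000
  B: TP=25, FN=4+4+4+5+2=19 → 25/44 = 0.56818
  A: TP=34, FN=4+5+8+7+11=35 → 34/69 = 0.49275
  F: TP=21, FN=9+8+5+7+6=35 → 21/56 = 0.37500
  G: TP=20, FN=0+3+3+4+5=15 → 20/35 = 0.57143
  K: TP=48, FN=1+1+1+4+10=17 → 48/65 = 0.73846
Weighted-recall = Σ (supportᵢ/N)·recallᵢ with N=333: (64/333)·0.75000 + (44/333)·0.56818 + (69/333)·0.49275 + (56/333)·0.37500 + (35/333)·0.57143 + (65/333)·0.73846 = 0.5886

0.5886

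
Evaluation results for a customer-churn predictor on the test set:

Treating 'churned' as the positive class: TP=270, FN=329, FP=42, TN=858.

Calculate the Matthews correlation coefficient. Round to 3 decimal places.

0.488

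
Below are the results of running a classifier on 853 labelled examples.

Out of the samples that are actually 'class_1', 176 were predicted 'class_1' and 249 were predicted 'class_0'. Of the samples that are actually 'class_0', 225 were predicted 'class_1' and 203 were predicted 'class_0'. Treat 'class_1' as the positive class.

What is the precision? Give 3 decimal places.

0.439

Precision = TP/(TP+FP) = 176/(176+225) = 176/401 = 0.439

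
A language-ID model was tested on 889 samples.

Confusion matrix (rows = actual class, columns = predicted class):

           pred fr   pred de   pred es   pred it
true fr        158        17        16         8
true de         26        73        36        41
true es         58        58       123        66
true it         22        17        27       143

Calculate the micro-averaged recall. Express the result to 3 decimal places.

0.559

Micro-averaging pools counts across classes: ΣTP=497, ΣFP=392, ΣFN=392.
Micro-recall = TP/(TP+FN) on pooled counts = 0.559 (equals overall accuracy in single-label multiclass).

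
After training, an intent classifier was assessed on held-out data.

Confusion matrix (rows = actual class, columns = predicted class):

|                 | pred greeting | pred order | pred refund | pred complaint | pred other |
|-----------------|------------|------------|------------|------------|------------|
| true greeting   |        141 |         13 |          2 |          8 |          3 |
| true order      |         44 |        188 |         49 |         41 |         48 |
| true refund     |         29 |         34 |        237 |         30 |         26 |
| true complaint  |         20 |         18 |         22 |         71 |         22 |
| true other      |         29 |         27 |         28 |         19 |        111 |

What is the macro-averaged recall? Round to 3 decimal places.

0.600

Per-class recall (TP/(TP+FN)):
  greeting: TP=141, FN=13+2+8+3=26 → 141/167 = 0.8443
  order: TP=188, FN=44+49+41+48=182 → 188/370 = 0.5081
  refund: TP=237, FN=29+34+30+26=119 → 237/356 = 0.6657
  complaint: TP=71, FN=20+18+22+22=82 → 71/153 = 0.4641
  other: TP=111, FN=29+27+28+19=103 → 111/214 = 0.5187
Macro-recall = mean = (0.8443 + 0.5081 + 0.6657 + 0.4641 + 0.5187) / 5 = 0.600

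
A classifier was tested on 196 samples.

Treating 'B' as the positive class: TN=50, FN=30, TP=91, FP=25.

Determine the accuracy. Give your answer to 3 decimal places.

Accuracy = (TP+TN)/N = (91+50)/196 = 0.719

0.719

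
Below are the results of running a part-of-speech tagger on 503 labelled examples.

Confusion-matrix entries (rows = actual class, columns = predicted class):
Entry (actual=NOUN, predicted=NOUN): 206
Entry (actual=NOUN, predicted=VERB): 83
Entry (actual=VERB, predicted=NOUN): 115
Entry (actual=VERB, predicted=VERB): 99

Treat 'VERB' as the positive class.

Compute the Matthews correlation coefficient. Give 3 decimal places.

0.180

MCC = (TP·TN − FP·FN) / √((TP+FP)(TP+FN)(TN+FP)(TN+FN))
Numerator = 99·206 − 83·115 = 10849
Denominator = √(182·214·289·321) = √3613167012 = 60109.6250
MCC = 10849 / 60109.6250 = 0.180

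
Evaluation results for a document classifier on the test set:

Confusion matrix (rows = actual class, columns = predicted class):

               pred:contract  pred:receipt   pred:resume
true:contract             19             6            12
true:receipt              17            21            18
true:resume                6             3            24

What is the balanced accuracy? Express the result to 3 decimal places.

0.539

Balanced accuracy = mean of per-class recall.
  contract: recall = 19/37 = 0.5135
  receipt: recall = 21/56 = 0.3750
  resume: recall = 24/33 = 0.7273
Mean = (0.5135 + 0.3750 + 0.7273) / 3 = 0.539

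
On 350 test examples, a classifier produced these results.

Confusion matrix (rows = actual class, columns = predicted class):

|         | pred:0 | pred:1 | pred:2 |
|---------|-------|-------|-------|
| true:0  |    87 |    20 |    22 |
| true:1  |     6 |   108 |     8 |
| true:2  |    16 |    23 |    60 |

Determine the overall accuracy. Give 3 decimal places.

0.729

Accuracy = trace / total = (87+108+60=255) / 350 = 255/350 = 0.729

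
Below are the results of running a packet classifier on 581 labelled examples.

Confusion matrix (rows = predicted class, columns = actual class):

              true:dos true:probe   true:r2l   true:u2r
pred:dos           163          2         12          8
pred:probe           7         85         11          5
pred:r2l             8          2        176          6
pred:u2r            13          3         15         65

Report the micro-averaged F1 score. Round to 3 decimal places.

0.842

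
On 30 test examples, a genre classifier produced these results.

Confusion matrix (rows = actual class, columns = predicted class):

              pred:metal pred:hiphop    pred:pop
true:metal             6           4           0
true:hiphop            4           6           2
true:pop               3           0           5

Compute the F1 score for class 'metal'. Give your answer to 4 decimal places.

0.5217

Treat 'metal' as positive and all other classes as negative.
F1 score = 2·TP/(2·TP+FP+FN).
metal: TP=6, FP=4+3=7, FN=4+0=4 → 12/23 = 0.52174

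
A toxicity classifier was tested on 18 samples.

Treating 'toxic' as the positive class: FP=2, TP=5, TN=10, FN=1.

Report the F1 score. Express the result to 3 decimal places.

Precision = TP/(TP+FP) = 5/7 = 0.7143
Recall = TP/(TP+FN) = 5/6 = 0.8333
F1 = 2·TP/(2·TP+FP+FN) = 10/13 = 0.769

0.769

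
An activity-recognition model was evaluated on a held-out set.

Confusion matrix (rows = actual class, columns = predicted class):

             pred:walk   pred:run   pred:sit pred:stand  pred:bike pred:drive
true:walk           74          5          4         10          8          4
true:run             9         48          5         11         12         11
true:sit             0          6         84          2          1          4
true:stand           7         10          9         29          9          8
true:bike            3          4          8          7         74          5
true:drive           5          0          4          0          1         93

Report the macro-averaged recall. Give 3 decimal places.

Per-class recall (TP/(TP+FN)):
  walk: TP=74, FN=5+4+10+8+4=31 → 74/105 = 0.7048
  run: TP=48, FN=9+5+11+12+11=48 → 48/96 = 0.5000
  sit: TP=84, FN=0+6+2+1+4=13 → 84/97 = 0.8660
  stand: TP=29, FN=7+10+9+9+8=43 → 29/72 = 0.4028
  bike: TP=74, FN=3+4+8+7+5=27 → 74/101 = 0.7327
  drive: TP=93, FN=5+0+4+0+1=10 → 93/103 = 0.9029
Macro-recall = mean = (0.7048 + 0.5000 + 0.8660 + 0.4028 + 0.7327 + 0.9029) / 6 = 0.685

0.685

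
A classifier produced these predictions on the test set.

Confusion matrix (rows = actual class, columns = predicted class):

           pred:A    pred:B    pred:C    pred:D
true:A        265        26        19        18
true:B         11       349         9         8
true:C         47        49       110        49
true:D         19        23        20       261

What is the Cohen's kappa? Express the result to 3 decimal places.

0.686

Observed agreement pₒ = trace/N = 985/1283 = 0.7677
Expected agreement pₑ = Σ (rowᵢ·colᵢ)/N² = (328·342 + 377·447 + 255·158 + 323·336)/1283² = 0.2609
κ = (pₒ − pₑ)/(1 − pₑ) = (0.7677 − 0.2609)/(1 − 0.2609) = 0.686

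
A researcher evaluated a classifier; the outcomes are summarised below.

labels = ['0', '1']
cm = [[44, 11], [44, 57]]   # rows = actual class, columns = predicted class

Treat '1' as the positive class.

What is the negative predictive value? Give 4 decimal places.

NPV = TN/(TN+FN) = 44/(44+44) = 0.5000

0.5000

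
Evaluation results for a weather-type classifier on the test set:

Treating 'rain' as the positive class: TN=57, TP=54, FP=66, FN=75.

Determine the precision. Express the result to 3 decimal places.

Precision = TP/(TP+FP) = 54/(54+66) = 54/120 = 0.450

0.450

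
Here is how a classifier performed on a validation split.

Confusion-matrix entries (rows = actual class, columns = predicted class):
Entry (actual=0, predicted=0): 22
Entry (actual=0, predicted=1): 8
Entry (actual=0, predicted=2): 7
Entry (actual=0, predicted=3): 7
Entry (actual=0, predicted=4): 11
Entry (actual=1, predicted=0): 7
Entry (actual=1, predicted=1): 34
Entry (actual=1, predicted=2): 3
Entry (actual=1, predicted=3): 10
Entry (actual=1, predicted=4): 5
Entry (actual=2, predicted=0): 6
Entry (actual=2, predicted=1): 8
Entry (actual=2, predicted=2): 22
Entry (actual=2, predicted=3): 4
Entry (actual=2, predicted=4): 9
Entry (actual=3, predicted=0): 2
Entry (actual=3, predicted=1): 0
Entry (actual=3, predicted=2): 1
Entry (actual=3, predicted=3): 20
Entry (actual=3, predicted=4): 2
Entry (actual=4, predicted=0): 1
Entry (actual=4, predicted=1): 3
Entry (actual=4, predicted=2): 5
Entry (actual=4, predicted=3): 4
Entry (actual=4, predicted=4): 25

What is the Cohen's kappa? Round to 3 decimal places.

0.431

Observed agreement pₒ = trace/N = 123/226 = 0.5442
Expected agreement pₑ = Σ (rowᵢ·colᵢ)/N² = (55·38 + 59·53 + 49·38 + 25·45 + 38·52)/226² = 0.1993
κ = (pₒ − pₑ)/(1 − pₑ) = (0.5442 − 0.1993)/(1 − 0.1993) = 0.431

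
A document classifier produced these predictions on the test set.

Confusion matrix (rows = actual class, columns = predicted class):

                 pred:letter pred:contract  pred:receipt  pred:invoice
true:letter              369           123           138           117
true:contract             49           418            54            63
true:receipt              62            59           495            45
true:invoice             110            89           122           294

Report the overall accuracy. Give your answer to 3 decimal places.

0.605

Accuracy = trace / total = (369+418+495+294=1576) / 2607 = 1576/2607 = 0.605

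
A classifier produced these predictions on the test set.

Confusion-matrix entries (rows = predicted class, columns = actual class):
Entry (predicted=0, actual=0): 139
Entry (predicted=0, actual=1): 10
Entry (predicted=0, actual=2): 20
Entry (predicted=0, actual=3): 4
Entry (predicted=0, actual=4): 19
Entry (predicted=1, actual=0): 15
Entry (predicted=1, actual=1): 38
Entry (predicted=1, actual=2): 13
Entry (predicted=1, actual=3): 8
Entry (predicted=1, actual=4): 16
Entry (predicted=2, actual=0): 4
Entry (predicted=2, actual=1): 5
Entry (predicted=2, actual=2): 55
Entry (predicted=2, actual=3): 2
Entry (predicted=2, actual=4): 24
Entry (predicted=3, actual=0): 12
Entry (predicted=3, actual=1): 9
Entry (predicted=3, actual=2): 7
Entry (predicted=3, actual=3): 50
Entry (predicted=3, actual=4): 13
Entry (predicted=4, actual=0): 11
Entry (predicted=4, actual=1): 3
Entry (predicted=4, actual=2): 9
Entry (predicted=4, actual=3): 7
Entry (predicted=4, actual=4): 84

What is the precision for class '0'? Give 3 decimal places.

0.724

One-vs-rest for '0': TP = diagonal; FP = other classes predicted '0'; FN = '0' predicted as other.
precision = TP/(TP+FP).
0: TP=139, FP=10+20+4+19=53 → 139/192 = 0.7240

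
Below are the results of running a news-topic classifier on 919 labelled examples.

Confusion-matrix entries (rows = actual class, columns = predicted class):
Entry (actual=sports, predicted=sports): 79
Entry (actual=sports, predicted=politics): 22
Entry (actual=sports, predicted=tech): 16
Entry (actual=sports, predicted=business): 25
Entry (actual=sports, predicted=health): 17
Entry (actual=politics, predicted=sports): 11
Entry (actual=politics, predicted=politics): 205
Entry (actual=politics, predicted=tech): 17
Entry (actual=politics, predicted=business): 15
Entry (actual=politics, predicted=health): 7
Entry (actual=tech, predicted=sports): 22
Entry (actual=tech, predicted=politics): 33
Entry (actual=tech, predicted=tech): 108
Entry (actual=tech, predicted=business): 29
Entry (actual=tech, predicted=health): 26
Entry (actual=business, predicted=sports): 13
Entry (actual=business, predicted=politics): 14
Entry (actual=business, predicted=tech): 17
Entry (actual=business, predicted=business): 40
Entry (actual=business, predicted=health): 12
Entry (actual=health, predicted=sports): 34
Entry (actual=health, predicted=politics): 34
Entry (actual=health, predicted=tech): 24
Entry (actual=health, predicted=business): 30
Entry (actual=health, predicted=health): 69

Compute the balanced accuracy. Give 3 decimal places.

0.515

Balanced accuracy = mean of per-class recall.
  sports: recall = 79/159 = 0.4969
  politics: recall = 205/255 = 0.8039
  tech: recall = 108/218 = 0.4954
  business: recall = 40/96 = 0.4167
  health: recall = 69/191 = 0.3613
Mean = (0.4969 + 0.8039 + 0.4954 + 0.4167 + 0.3613) / 5 = 0.515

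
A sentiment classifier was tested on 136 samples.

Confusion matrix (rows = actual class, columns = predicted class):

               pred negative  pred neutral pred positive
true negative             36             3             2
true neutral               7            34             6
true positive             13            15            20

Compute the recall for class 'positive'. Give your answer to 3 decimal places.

0.417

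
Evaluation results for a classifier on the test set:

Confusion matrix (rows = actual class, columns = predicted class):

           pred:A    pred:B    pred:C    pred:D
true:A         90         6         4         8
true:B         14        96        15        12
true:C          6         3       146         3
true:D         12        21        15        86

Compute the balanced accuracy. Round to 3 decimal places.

0.775

Balanced accuracy = mean of per-class recall.
  A: recall = 90/108 = 0.8333
  B: recall = 96/137 = 0.7007
  C: recall = 146/158 = 0.9241
  D: recall = 86/134 = 0.6418
Mean = (0.8333 + 0.7007 + 0.9241 + 0.6418) / 4 = 0.775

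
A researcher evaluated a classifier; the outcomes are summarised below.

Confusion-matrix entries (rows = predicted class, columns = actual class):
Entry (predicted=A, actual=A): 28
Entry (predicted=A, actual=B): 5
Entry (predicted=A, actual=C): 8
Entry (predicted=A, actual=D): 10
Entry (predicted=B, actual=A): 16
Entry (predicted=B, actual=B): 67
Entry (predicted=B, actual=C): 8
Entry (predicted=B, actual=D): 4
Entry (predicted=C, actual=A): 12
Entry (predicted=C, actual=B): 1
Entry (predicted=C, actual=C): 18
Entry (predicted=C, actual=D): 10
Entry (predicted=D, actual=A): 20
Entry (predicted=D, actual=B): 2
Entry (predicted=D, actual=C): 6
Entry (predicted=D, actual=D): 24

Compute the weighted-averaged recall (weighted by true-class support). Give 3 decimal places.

0.573

Per-class recall (TP/(TP+FN)):
  A: TP=28, FN=16+12+20=48 → 28/76 = 0.3684
  B: TP=67, FN=5+1+2=8 → 67/75 = 0.8933
  C: TP=18, FN=8+8+6=22 → 18/40 = 0.4500
  D: TP=24, FN=10+4+10=24 → 24/48 = 0.5000
Weighted-recall = Σ (supportᵢ/N)·recallᵢ with N=239: (76/239)·0.3684 + (75/239)·0.8933 + (40/239)·0.4500 + (48/239)·0.5000 = 0.573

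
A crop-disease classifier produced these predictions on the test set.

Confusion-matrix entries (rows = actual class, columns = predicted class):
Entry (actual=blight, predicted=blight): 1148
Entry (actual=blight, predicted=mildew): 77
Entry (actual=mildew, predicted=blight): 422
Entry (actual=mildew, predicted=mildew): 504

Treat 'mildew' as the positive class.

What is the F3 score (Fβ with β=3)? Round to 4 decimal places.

0.5653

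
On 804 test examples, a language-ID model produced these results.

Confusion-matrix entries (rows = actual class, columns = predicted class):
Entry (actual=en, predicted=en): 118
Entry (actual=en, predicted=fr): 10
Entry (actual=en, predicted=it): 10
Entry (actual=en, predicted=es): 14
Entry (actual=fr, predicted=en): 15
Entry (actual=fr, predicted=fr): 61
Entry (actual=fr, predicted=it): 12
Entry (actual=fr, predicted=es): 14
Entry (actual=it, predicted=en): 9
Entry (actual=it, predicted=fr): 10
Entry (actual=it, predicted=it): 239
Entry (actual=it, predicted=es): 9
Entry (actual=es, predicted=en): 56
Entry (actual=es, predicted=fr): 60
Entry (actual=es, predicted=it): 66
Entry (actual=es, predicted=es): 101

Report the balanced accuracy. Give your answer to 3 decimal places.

0.657

Balanced accuracy = mean of per-class recall.
  en: recall = 118/152 = 0.7763
  fr: recall = 61/102 = 0.5980
  it: recall = 239/267 = 0.8951
  es: recall = 101/283 = 0.3569
Mean = (0.7763 + 0.5980 + 0.8951 + 0.3569) / 4 = 0.657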